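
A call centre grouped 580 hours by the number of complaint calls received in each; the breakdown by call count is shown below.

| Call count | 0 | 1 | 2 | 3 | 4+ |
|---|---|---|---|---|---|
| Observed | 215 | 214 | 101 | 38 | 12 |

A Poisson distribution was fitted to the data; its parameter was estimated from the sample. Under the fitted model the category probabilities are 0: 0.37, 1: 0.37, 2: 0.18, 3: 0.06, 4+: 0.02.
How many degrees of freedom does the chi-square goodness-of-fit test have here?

3

There are k = 5 categories and 1 parameter estimated from the data, so df = 5 − 1 − 1 = 3.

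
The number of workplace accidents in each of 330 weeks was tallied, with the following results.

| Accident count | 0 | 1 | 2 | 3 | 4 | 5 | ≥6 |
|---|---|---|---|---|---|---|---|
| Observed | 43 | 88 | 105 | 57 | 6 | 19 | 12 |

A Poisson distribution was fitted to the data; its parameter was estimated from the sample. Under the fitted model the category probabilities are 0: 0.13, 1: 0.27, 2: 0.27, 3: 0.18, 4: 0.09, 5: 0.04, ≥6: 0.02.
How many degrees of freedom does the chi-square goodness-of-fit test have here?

There are k = 7 categories and 1 parameter estimated from the data, so df = 7 − 1 − 1 = 5.

5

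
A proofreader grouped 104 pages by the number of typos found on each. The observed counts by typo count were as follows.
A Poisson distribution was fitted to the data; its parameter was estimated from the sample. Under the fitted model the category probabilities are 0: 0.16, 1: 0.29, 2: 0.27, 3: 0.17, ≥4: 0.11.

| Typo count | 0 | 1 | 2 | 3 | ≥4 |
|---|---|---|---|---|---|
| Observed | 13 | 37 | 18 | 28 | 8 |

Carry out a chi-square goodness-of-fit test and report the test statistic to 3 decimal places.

13.024

Expected counts E_i = n·p_i: 104×0.16 = 16.64, 104×0.29 = 30.16, 104×0.27 = 28.08, 104×0.17 = 17.68, 104×0.11 = 11.44.
cat         O        E   (O−E)²/E
0          13    16.64     0.7963
1          37    30.16     1.5512
2          18    28.08     3.6185
3          28    17.68     6.0239
≥4          8    11.44     1.0344
Sum = 13.024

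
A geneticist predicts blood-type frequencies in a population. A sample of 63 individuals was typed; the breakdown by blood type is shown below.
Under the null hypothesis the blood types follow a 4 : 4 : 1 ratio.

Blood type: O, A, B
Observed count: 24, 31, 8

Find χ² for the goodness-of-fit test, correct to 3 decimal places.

1.036

Ratio total = 9. Expected counts: 63×4/9 = 28, 63×4/9 = 28, 63×1/9 = 7.
cat         O        E   (O−E)²/E
O          24       28     0.5714
A          31       28     0.3214
B           8        7     0.1429
Sum = 1.036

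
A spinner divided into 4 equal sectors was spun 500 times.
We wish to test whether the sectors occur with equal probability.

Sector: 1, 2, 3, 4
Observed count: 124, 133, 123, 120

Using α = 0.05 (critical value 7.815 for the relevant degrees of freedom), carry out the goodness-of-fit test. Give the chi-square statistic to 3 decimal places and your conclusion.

Under H₀ each category has probability 1/4, so each expected count is 500/4 = 125.
χ² = (124−125)²/125 + (133−125)²/125 + (123−125)²/125 + (120−125)²/125
   = 0.0080 + 0.5120 + 0.0320 + 0.2000
Sum = 0.752
df = 3. Since 0.752 < 7.815, we do not reject H₀.

0.752; do not reject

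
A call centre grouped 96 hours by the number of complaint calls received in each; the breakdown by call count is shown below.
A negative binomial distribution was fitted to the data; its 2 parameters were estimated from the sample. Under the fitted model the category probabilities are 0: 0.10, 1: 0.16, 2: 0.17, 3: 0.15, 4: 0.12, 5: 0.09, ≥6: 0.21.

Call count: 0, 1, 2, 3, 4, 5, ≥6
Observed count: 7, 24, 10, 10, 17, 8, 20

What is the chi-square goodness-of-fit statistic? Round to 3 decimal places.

Expected counts E_i = n·p_i: 96×0.10 = 9.6, 96×0.16 = 15.36, 96×0.17 = 16.32, 96×0.15 = 14.4, 96×0.12 = 11.52, 96×0.09 = 8.64, 96×0.21 = 20.16.
χ² = (7−9.6)²/9.6 + (24−15.36)²/15.36 + (10−16.32)²/16.32 + (10−14.4)²/14.4 + (17−11.52)²/11.52 + (8−8.64)²/8.64 + (20−20.16)²/20.16
   = 0.7042 + 4.8600 + 2.4475 + 1.3444 + 2.6068 + 0.0474 + 0.0013
Sum = 12.012

12.012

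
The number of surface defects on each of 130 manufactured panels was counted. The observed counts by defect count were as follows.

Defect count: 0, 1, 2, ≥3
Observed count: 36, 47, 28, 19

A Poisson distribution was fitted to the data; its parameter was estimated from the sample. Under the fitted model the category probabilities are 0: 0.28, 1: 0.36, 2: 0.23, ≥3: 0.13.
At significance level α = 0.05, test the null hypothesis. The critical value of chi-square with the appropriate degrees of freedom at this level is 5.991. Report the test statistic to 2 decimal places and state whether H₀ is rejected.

0.39; do not reject

Expected counts E_i = n·p_i: 130×0.28 = 36.4, 130×0.36 = 46.8, 130×0.23 = 29.9, 130×0.13 = 16.9.
0: (36 − 36.4)²/36.4 = 0.16/36.4 = 0.004
1: (47 − 46.8)²/46.8 = 0.04/46.8 = 0.001
2: (28 − 29.9)²/29.9 = 3.61/29.9 = 0.121
≥3: (19 − 16.9)²/16.9 = 4.41/16.9 = 0.261
Sum = 0.39
df = 2. Since 0.39 < 5.991, we do not reject H₀.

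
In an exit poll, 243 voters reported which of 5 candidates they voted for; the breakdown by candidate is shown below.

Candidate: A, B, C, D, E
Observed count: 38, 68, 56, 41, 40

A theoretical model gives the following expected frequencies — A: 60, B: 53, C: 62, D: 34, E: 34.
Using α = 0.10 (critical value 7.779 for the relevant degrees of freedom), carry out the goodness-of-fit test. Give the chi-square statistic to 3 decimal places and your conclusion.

15.393; reject

A: (38 − 60)²/60 = 484/60 = 8.0667
B: (68 − 53)²/53 = 225/53 = 4.2453
C: (56 − 62)²/62 = 36/62 = 0.5806
D: (41 − 34)²/34 = 49/34 = 1.4412
E: (40 − 34)²/34 = 36/34 = 1.0588
Sum = 15.393
df = 4. Since 15.393 > 7.779, we reject H₀.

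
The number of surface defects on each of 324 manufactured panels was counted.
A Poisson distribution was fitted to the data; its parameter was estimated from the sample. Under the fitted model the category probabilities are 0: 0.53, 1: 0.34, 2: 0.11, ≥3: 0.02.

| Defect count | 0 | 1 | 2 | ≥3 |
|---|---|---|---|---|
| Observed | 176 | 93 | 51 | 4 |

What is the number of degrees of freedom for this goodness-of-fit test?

There are k = 4 categories and 1 parameter estimated from the data, so df = 4 − 1 − 1 = 2.

2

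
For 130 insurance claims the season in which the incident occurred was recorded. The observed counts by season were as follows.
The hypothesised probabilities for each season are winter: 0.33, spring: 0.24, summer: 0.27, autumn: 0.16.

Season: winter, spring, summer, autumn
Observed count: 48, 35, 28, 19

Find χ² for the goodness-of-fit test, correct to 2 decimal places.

2.66

Expected counts E_i = n·p_i: 130×0.33 = 42.9, 130×0.24 = 31.2, 130×0.27 = 35.1, 130×0.16 = 20.8.
winter: (48 − 42.9)²/42.9 = 26.01/42.9 = 0.606
spring: (35 − 31.2)²/31.2 = 14.44/31.2 = 0.463
summer: (28 − 35.1)²/35.1 = 50.41/35.1 = 1.436
autumn: (19 − 20.8)²/20.8 = 3.24/20.8 = 0.156
Sum = 2.66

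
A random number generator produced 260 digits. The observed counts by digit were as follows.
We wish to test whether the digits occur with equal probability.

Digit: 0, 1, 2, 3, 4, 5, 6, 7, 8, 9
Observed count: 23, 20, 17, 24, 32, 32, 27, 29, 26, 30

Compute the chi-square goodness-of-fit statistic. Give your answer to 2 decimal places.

Under H₀ each category has probability 1/10, so each expected count is 260/10 = 26.
χ² = (23−26)²/26 + (20−26)²/26 + (17−26)²/26 + (24−26)²/26 + (32−26)²/26 + (32−26)²/26 + (27−26)²/26 + (29−26)²/26 + (26−26)²/26 + (30−26)²/26
   = 0.346 + 1.385 + 3.115 + 0.154 + 1.385 + 1.385 + 0.038 + 0.346 + 0.000 + 0.615
Sum = 8.77

8.77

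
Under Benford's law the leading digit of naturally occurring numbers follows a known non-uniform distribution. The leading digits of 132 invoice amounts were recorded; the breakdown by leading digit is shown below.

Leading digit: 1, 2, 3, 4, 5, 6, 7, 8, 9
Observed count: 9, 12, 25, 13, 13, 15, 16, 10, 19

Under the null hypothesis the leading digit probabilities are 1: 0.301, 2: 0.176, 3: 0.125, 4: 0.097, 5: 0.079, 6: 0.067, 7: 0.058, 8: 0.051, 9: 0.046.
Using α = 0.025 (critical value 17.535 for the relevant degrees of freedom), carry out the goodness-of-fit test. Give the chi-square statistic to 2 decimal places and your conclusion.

Expected counts E_i = n·p_i: 132×0.301 = 39.732, 132×0.176 = 23.232, 132×0.125 = 16.5, 132×0.097 = 12.804, 132×0.079 = 10.428, 132×0.067 = 8.844, 132×0.058 = 7.656, 132×0.051 = 6.732, 132×0.046 = 6.072.
χ² = (9−39.732)²/39.732 + (12−23.232)²/23.232 + (25−16.5)²/16.5 + (13−12.804)²/12.804 + (13−10.428)²/10.428 + (15−8.844)²/8.844 + (16−7.656)²/7.656 + (10−6.732)²/6.732 + (19−6.072)²/6.072
   = 23.771 + 5.430 + 4.379 + 0.003 + 0.634 + 4.285 + 9.094 + 1.586 + 27.525
Sum = 76.71
df = 8. Since 76.71 > 17.535, we reject H₀.

76.71; reject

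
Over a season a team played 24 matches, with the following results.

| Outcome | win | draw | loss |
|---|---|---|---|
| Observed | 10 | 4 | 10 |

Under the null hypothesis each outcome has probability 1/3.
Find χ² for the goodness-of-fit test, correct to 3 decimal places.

Under H₀ each category has probability 1/3, so each expected count is 24/3 = 8.
χ² = (10−8)²/8 + (4−8)²/8 + (10−8)²/8
   = 0.5000 + 2.0000 + 0.5000
Sum = 3.000

3.000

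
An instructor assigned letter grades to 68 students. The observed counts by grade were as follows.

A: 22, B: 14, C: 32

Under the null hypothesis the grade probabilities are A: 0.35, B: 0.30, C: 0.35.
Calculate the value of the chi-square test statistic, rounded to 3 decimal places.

Expected counts E_i = n·p_i: 68×0.35 = 23.8, 68×0.30 = 20.4, 68×0.35 = 23.8.
χ² = (22−23.8)²/23.8 + (14−20.4)²/20.4 + (32−23.8)²/23.8
   = 0.1361 + 2.0078 + 2.8252
Sum = 4.969

4.969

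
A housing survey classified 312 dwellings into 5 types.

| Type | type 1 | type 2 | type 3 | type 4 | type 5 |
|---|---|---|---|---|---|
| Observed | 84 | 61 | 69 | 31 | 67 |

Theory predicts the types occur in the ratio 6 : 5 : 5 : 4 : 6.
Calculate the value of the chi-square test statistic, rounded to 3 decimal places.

9.735

Ratio total = 26. Expected counts: 312×6/26 = 72, 312×5/26 = 60, 312×5/26 = 60, 312×4/26 = 48, 312×6/26 = 72.
type 1: (84 − 72)²/72 = 144/72 = 2.0000
type 2: (61 − 60)²/60 = 1/60 = 0.0167
type 3: (69 − 60)²/60 = 81/60 = 1.3500
type 4: (31 − 48)²/48 = 289/48 = 6.0208
type 5: (67 − 72)²/72 = 25/72 = 0.3472
Sum = 9.735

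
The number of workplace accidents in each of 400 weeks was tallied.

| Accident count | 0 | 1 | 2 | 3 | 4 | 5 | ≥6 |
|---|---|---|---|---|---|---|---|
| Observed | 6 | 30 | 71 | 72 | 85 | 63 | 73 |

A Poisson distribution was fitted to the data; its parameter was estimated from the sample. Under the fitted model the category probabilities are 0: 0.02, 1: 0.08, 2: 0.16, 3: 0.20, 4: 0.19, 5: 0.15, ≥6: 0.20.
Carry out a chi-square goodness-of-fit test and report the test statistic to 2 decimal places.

4.02

Expected counts E_i = n·p_i: 400×0.02 = 8, 400×0.08 = 32, 400×0.16 = 64, 400×0.20 = 80, 400×0.19 = 76, 400×0.15 = 60, 400×0.20 = 80.
0: (6 − 8)²/8 = 4/8 = 0.500
1: (30 − 32)²/32 = 4/32 = 0.125
2: (71 − 64)²/64 = 49/64 = 0.766
3: (72 − 80)²/80 = 64/80 = 0.800
4: (85 − 76)²/76 = 81/76 = 1.066
5: (63 − 60)²/60 = 9/60 = 0.150
≥6: (73 − 80)²/80 = 49/80 = 0.613
Sum = 4.02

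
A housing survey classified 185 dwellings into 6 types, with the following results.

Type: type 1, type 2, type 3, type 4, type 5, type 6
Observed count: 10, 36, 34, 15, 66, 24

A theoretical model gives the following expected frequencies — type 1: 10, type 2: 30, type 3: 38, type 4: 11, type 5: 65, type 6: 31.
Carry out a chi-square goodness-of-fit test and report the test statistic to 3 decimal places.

4.672

cat         O        E   (O−E)²/E
type 1     10       10     0.0000
type 2     36       30     1.2000
type 3     34       38     0.4211
type 4     15       11     1.4545
type 5     66       65     0.0154
type 6     24       31     1.5806
Sum = 4.672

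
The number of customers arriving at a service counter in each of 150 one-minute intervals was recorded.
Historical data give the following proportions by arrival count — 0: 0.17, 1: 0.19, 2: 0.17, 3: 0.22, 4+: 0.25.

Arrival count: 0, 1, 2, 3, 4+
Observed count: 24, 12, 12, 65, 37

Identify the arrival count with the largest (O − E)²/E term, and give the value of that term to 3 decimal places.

3, 31.030

Expected counts E_i = n·p_i: 150×0.17 = 25.5, 150×0.19 = 28.5, 150×0.17 = 25.5, 150×0.22 = 33, 150×0.25 = 37.5.
0: (24 − 25.5)²/25.5 = 2.25/25.5 = 0.0882
1: (12 − 28.5)²/28.5 = 272.25/28.5 = 9.5526
2: (12 − 25.5)²/25.5 = 182.25/25.5 = 7.1471
3: (65 − 33)²/33 = 1024/33 = 31.0303
4+: (37 − 37.5)²/37.5 = 0.25/37.5 = 0.0067
The largest term is for 3: 31.030.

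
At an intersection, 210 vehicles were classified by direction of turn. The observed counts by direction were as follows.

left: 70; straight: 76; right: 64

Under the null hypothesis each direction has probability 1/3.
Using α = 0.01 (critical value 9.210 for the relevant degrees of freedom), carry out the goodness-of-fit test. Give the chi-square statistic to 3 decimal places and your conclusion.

Expected count for each of the 3 categories: 210/3 = 70.
χ² = (70−70)²/70 + (76−70)²/70 + (64−70)²/70
   = 0.0000 + 0.5143 + 0.5143
Sum = 1.029
df = 2. Since 1.029 < 9.210, we do not reject H₀.

1.029; do not reject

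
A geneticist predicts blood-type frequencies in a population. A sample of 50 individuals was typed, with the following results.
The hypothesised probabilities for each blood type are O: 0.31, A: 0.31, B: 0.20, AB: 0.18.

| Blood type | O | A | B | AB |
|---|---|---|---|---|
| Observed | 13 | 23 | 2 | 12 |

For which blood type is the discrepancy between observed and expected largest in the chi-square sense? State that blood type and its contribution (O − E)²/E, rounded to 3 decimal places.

B, 6.400

Expected counts E_i = n·p_i: 50×0.31 = 15.5, 50×0.31 = 15.5, 50×0.20 = 10, 50×0.18 = 9.
O: (13 − 15.5)²/15.5 = 6.25/15.5 = 0.4032
A: (23 − 15.5)²/15.5 = 56.25/15.5 = 3.6290
B: (2 − 10)²/10 = 64/10 = 6.4000
AB: (12 − 9)²/9 = 9/9 = 1.0000
The largest term is for B: 6.400.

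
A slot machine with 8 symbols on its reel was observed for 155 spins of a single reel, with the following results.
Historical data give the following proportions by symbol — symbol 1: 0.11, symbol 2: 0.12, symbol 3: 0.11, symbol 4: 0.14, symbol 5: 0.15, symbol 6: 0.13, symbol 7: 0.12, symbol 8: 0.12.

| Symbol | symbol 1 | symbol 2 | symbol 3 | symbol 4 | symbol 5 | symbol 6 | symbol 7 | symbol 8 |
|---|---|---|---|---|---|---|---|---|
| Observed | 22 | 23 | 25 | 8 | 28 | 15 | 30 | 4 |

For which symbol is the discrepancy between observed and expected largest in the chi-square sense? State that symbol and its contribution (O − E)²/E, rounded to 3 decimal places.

Expected counts E_i = n·p_i: 155×0.11 = 17.05, 155×0.12 = 18.6, 155×0.11 = 17.05, 155×0.14 = 21.7, 155×0.15 = 23.25, 155×0.13 = 20.15, 155×0.12 = 18.6, 155×0.12 = 18.6.
symbol 1: (22 − 17.05)²/17.05 = 24.5025/17.05 = 1.4371
symbol 2: (23 − 18.6)²/18.6 = 19.36/18.6 = 1.0409
symbol 3: (25 − 17.05)²/17.05 = 63.2025/17.05 = 3.7069
symbol 4: (8 − 21.7)²/21.7 = 187.69/21.7 = 8.6493
symbol 5: (28 − 23.25)²/23.25 = 22.5625/23.25 = 0.9704
symbol 6: (15 − 20.15)²/20.15 = 26.5225/20.15 = 1.3163
symbol 7: (30 − 18.6)²/18.6 = 129.96/18.6 = 6.9871
symbol 8: (4 − 18.6)²/18.6 = 213.16/18.6 = 11.4602
The largest term is for symbol 8: 11.460.

symbol 8, 11.460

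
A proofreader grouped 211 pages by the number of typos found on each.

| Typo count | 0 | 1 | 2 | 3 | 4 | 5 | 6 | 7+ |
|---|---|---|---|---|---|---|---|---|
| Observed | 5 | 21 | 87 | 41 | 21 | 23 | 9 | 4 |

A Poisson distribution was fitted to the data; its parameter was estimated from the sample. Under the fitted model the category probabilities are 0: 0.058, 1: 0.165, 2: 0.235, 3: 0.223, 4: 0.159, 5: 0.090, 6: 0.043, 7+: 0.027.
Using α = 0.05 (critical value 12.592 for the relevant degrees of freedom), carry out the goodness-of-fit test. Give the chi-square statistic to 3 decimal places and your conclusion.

Expected counts E_i = n·p_i: 211×0.058 = 12.238, 211×0.165 = 34.815, 211×0.235 = 49.585, 211×0.223 = 47.053, 211×0.159 = 33.549, 211×0.090 = 18.99, 211×0.043 = 9.073, 211×0.027 = 5.697.
χ² = (5−12.238)²/12.238 + (21−34.815)²/34.815 + (87−49.585)²/49.585 + (41−47.053)²/47.053 + (21−33.549)²/33.549 + (23−18.99)²/18.99 + (9−9.073)²/9.073 + (4−5.697)²/5.697
   = 4.2808 + 5.4820 + 28.2320 + 0.7787 + 4.6940 + 0.8468 + 0.0006 + 0.5055
Sum = 44.820
df = 6. Since 44.820 > 12.592, we reject H₀.

44.820; reject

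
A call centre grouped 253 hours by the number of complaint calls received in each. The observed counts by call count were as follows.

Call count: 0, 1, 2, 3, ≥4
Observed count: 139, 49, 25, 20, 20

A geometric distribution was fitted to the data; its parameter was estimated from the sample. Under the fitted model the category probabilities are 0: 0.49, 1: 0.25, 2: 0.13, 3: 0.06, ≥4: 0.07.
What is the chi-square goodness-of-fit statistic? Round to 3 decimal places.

Expected counts E_i = n·p_i: 253×0.49 = 123.97, 253×0.25 = 63.25, 253×0.13 = 32.89, 253×0.06 = 15.18, 253×0.07 = 17.71.
χ² = (139−123.97)²/123.97 + (49−63.25)²/63.25 + (25−32.89)²/32.89 + (20−15.18)²/15.18 + (20−17.71)²/17.71
   = 1.8222 + 3.2105 + 1.8927 + 1.5305 + 0.2961
Sum = 8.752

8.752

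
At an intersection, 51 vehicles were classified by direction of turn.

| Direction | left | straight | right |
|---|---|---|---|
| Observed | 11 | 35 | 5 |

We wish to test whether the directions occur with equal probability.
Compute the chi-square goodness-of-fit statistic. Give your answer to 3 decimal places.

Under H₀ each category has probability 1/3, so each expected count is 51/3 = 17.
cat           O        E   (O−E)²/E
left         11       17     2.1176
straight     35       17    19.0588
right         5       17     8.4706
Sum = 29.647

29.647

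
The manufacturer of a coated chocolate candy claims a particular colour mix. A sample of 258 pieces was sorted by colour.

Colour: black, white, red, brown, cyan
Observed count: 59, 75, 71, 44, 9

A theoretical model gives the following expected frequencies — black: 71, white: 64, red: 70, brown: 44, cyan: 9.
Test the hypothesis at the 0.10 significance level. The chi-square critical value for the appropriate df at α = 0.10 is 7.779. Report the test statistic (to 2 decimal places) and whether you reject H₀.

χ² = (59−71)²/71 + (75−64)²/64 + (71−70)²/70 + (44−44)²/44 + (9−9)²/9
   = 2.028 + 1.891 + 0.014 + 0.000 + 0.000
Sum = 3.93
df = 4. Since 3.93 < 7.779, we do not reject H₀.

3.93; do not reject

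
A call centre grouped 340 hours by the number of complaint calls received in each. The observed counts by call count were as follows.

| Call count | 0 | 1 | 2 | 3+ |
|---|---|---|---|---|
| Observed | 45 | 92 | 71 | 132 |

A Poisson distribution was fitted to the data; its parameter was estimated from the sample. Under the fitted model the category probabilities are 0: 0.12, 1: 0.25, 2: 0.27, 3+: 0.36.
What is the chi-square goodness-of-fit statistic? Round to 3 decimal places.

Expected counts E_i = n·p_i: 340×0.12 = 40.8, 340×0.25 = 85, 340×0.27 = 91.8, 340×0.36 = 122.4.
cat         O        E   (O−E)²/E
0          45     40.8     0.4324
1          92       85     0.5765
2          71     91.8     4.7129
3+        132    122.4     0.7529
Sum = 6.475

6.475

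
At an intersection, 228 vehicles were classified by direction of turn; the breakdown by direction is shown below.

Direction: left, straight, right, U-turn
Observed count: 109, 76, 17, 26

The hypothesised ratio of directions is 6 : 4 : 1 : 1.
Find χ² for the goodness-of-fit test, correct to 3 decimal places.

3.009

Ratio total = 12. Expected counts: 228×6/12 = 114, 228×4/12 = 76, 228×1/12 = 19, 228×1/12 = 19.
χ² = (109−114)²/114 + (76−76)²/76 + (17−19)²/19 + (26−19)²/19
   = 0.2193 + 0.0000 + 0.2105 + 2.5789
Sum = 3.009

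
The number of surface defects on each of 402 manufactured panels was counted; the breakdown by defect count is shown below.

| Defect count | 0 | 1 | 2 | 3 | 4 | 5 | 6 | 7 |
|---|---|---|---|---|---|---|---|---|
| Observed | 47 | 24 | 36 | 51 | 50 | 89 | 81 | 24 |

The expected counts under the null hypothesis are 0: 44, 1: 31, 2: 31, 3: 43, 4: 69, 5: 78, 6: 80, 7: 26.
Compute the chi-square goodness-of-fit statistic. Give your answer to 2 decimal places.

cat         O        E   (O−E)²/E
0          47       44      0.205
1          24       31      1.581
2          36       31      0.806
3          51       43      1.488
4          50       69      5.232
5          89       78      1.551
6          81       80      0.013
7          24       26      0.154
Sum = 11.03

11.03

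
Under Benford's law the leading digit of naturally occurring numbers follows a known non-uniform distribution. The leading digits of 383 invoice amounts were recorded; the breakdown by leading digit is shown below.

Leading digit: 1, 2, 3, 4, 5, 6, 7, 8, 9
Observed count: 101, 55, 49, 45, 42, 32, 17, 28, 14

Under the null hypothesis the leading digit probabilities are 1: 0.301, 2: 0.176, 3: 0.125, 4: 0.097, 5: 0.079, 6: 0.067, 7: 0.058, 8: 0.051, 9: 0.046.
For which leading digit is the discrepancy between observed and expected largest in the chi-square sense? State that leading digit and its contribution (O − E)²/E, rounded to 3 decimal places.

Expected counts E_i = n·p_i: 383×0.301 = 115.283, 383×0.176 = 67.408, 383×0.125 = 47.875, 383×0.097 = 37.151, 383×0.079 = 30.257, 383×0.067 = 25.661, 383×0.058 = 22.214, 383×0.051 = 19.533, 383×0.046 = 17.618.
χ² = (101−115.283)²/115.283 + (55−67.408)²/67.408 + (49−47.875)²/47.875 + (45−37.151)²/37.151 + (42−30.257)²/30.257 + (32−25.661)²/25.661 + (17−22.214)²/22.214 + (28−19.533)²/19.533 + (14−17.618)²/17.618
   = 1.7696 + 2.2840 + 0.0264 + 1.6583 + 4.5576 + 1.5659 + 1.2238 + 3.6702 + 0.7430
The largest term is for 5: 4.558.

5, 4.558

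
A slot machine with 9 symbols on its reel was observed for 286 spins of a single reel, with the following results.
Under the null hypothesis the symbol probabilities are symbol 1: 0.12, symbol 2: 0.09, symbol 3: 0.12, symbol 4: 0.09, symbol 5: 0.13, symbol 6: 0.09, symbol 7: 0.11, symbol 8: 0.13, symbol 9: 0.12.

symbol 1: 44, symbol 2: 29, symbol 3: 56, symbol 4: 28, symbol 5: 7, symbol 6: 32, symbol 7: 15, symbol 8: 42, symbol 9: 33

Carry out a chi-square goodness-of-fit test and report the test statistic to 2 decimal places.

Expected counts E_i = n·p_i: 286×0.12 = 34.32, 286×0.09 = 25.74, 286×0.12 = 34.32, 286×0.09 = 25.74, 286×0.13 = 37.18, 286×0.09 = 25.74, 286×0.11 = 31.46, 286×0.13 = 37.18, 286×0.12 = 34.32.
symbol 1: (44 − 34.32)²/34.32 = 93.7024/34.32 = 2.730
symbol 2: (29 − 25.74)²/25.74 = 10.6276/25.74 = 0.413
symbol 3: (56 − 34.32)²/34.32 = 470.0224/34.32 = 13.695
symbol 4: (28 − 25.74)²/25.74 = 5.1076/25.74 = 0.198
symbol 5: (7 − 37.18)²/37.18 = 910.8324/37.18 = 24.498
symbol 6: (32 − 25.74)²/25.74 = 39.1876/25.74 = 1.522
symbol 7: (15 − 31.46)²/31.46 = 270.9316/31.46 = 8.612
symbol 8: (42 − 37.18)²/37.18 = 23.2324/37.18 = 0.625
symbol 9: (33 − 34.32)²/34.32 = 1.7424/34.32 = 0.051
Sum = 52.34

52.34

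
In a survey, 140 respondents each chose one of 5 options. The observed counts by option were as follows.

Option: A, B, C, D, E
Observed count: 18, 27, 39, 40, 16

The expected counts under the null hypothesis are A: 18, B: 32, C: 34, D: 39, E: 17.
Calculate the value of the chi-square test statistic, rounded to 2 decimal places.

cat         O        E   (O−E)²/E
A          18       18      0.000
B          27       32      0.781
C          39       34      0.735
D          40       39      0.026
E          16       17      0.059
Sum = 1.60

1.60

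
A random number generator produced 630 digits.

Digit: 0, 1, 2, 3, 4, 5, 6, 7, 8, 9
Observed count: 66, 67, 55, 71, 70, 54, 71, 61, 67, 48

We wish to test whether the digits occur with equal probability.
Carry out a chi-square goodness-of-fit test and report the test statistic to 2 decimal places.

9.40

Expected count for each of the 10 categories: 630/10 = 63.
cat         O        E   (O−E)²/E
0          66       63      0.143
1          67       63      0.254
2          55       63      1.016
3          71       63      1.016
4          70       63      0.778
5          54       63      1.286
6          71       63      1.016
7          61       63      0.063
8          67       63      0.254
9          48       63      3.571
Sum = 9.40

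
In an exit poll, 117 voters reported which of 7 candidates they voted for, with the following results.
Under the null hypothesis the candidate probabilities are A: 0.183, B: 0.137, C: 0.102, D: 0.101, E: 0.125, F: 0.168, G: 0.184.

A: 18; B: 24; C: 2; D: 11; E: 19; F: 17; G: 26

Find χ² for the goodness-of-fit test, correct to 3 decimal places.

15.430

Expected counts E_i = n·p_i: 117×0.183 = 21.411, 117×0.137 = 16.029, 117×0.102 = 11.934, 117×0.101 = 11.817, 117×0.125 = 14.625, 117×0.168 = 19.656, 117×0.184 = 21.528.
χ² = (18−21.411)²/21.411 + (24−16.029)²/16.029 + (2−11.934)²/11.934 + (11−11.817)²/11.817 + (19−14.625)²/14.625 + (17−19.656)²/19.656 + (26−21.528)²/21.528
   = 0.5434 + 3.9639 + 8.2692 + 0.0565 + 1.3088 + 0.3589 + 0.9290
Sum = 15.430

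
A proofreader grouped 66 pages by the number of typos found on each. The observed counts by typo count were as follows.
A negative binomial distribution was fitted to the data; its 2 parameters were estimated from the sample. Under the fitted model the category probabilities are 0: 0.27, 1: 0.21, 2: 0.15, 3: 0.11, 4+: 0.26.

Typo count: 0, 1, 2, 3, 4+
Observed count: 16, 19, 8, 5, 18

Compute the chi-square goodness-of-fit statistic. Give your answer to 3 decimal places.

Expected counts E_i = n·p_i: 66×0.27 = 17.82, 66×0.21 = 13.86, 66×0.15 = 9.9, 66×0.11 = 7.26, 66×0.26 = 17.16.
χ² = (16−17.82)²/17.82 + (19−13.86)²/13.86 + (8−9.9)²/9.9 + (5−7.26)²/7.26 + (18−17.16)²/17.16
   = 0.1859 + 1.9062 + 0.3646 + 0.7035 + 0.0411
Sum = 3.201

3.201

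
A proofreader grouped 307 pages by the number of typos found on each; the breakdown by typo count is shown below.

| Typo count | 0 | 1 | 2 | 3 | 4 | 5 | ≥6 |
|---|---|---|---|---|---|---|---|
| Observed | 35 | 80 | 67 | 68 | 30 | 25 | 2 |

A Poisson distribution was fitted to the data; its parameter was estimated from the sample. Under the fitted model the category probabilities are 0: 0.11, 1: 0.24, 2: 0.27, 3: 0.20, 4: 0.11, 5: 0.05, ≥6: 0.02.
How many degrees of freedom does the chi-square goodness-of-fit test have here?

5

There are k = 7 categories and 1 parameter estimated from the data, so df = 7 − 1 − 1 = 5.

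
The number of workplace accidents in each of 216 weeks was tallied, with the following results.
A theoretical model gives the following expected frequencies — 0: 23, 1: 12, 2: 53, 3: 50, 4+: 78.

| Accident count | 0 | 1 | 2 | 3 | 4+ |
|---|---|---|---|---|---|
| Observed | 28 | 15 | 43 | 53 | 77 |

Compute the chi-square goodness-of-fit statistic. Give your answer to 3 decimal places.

3.917

χ² = (28−23)²/23 + (15−12)²/12 + (43−53)²/53 + (53−50)²/50 + (77−78)²/78
   = 1.0870 + 0.7500 + 1.8868 + 0.1800 + 0.0128
Sum = 3.917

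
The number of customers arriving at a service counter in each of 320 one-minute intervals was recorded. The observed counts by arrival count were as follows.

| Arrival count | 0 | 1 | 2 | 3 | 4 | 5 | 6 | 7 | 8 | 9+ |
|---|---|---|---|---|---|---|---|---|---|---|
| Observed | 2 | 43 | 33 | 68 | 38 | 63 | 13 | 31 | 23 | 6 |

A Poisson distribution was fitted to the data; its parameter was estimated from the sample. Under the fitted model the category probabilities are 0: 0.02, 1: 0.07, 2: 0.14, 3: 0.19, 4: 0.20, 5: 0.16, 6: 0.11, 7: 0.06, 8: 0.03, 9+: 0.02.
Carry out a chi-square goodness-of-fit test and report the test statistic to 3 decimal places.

79.195

Expected counts E_i = n·p_i: 320×0.02 = 6.4, 320×0.07 = 22.4, 320×0.14 = 44.8, 320×0.19 = 60.8, 320×0.20 = 64, 320×0.16 = 51.2, 320×0.11 = 35.2, 320×0.06 = 19.2, 320×0.03 = 9.6, 320×0.02 = 6.4.
0: (2 − 6.4)²/6.4 = 19.36/6.4 = 3.0250
1: (43 − 22.4)²/22.4 = 424.36/22.4 = 18.9446
2: (33 − 44.8)²/44.8 = 139.24/44.8 = 3.1080
3: (68 − 60.8)²/60.8 = 51.84/60.8 = 0.8526
4: (38 − 64)²/64 = 676/64 = 10.5625
5: (63 − 51.2)²/51.2 = 139.24/51.2 = 2.7195
6: (13 − 35.2)²/35.2 = 492.84/35.2 = 14.0011
7: (31 − 19.2)²/19.2 = 139.24/19.2 = 7.2521
8: (23 − 9.6)²/9.6 = 179.56/9.6 = 18.7042
9+: (6 − 6.4)²/6.4 = 0.16/6.4 = 0.0250
Sum = 79.195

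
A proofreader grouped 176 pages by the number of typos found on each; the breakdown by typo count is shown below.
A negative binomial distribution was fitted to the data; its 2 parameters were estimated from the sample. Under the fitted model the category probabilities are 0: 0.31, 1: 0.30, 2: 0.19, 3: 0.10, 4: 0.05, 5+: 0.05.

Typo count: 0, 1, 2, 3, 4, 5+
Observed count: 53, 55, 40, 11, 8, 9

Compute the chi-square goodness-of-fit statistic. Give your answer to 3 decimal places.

Expected counts E_i = n·p_i: 176×0.31 = 54.56, 176×0.30 = 52.8, 176×0.19 = 33.44, 176×0.10 = 17.6, 176×0.05 = 8.8, 176×0.05 = 8.8.
χ² = (53−54.56)²/54.56 + (55−52.8)²/52.8 + (40−33.44)²/33.44 + (11−17.6)²/17.6 + (8−8.8)²/8.8 + (9−8.8)²/8.8
   = 0.0446 + 0.0917 + 1.2869 + 2.4750 + 0.0727 + 0.0045
Sum = 3.975

3.975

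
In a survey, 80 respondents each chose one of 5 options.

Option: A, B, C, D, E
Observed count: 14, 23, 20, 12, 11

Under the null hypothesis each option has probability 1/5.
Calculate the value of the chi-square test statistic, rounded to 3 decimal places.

Under H₀ each category has probability 1/5, so each expected count is 80/5 = 16.
χ² = (14−16)²/16 + (23−16)²/16 + (20−16)²/16 + (12−16)²/16 + (11−16)²/16
   = 0.2500 + 3.0625 + 1.0000 + 1.0000 + 1.5625
Sum = 6.875

6.875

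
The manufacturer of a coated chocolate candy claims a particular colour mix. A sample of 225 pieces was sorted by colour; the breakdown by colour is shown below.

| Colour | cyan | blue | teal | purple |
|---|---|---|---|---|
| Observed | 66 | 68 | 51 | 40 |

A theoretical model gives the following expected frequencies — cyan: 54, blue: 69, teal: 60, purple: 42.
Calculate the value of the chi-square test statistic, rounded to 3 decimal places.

cat         O        E   (O−E)²/E
cyan       66       54     2.6667
blue       68       69     0.0145
teal       51       60     1.3500
purple     40       42     0.0952
Sum = 4.126

4.126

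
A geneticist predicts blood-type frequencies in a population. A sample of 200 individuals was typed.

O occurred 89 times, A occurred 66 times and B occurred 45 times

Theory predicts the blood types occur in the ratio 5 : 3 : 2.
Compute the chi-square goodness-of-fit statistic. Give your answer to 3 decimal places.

2.435

Ratio total = 10. Expected counts: 200×5/10 = 100, 200×3/10 = 60, 200×2/10 = 40.
χ² = (89−100)²/100 + (66−60)²/60 + (45−40)²/40
   = 1.2100 + 0.6000 + 0.6250
Sum = 2.435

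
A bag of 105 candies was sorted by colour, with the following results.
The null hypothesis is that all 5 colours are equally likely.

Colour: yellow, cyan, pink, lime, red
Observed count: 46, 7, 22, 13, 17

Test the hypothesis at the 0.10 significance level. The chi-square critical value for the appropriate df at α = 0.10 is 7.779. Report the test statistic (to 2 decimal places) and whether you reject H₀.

Under H₀ each category has probability 1/5, so each expected count is 105/5 = 21.
χ² = (46−21)²/21 + (7−21)²/21 + (22−21)²/21 + (13−21)²/21 + (17−21)²/21
   = 29.762 + 9.333 + 0.048 + 3.048 + 0.762
Sum = 42.95
df = 4. Since 42.95 > 7.779, we reject H₀.

42.95; reject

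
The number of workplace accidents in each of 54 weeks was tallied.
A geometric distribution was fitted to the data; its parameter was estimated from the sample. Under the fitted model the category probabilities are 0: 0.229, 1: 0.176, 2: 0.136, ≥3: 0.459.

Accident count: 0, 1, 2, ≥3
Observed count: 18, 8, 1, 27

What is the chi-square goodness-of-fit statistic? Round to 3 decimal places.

Expected counts E_i = n·p_i: 54×0.229 = 12.366, 54×0.176 = 9.504, 54×0.136 = 7.344, 54×0.459 = 24.786.
0: (18 − 12.366)²/12.366 = 31.741956/12.366 = 2.5669
1: (8 − 9.504)²/9.504 = 2.262016/9.504 = 0.2380
2: (1 − 7.344)²/7.344 = 40.246336/7.344 = 5.4802
≥3: (27 − 24.786)²/24.786 = 4.901796/24.786 = 0.1978
Sum = 8.483

8.483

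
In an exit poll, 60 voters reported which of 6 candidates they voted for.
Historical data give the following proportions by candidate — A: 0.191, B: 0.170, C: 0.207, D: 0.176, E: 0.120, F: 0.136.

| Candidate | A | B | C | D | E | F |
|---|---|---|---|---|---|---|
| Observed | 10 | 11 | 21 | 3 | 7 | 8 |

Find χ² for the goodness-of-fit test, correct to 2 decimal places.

Expected counts E_i = n·p_i: 60×0.191 = 11.46, 60×0.170 = 10.2, 60×0.207 = 12.42, 60×0.176 = 10.56, 60×0.120 = 7.2, 60×0.136 = 8.16.
χ² = (10−11.46)²/11.46 + (11−10.2)²/10.2 + (21−12.42)²/12.42 + (3−10.56)²/10.56 + (7−7.2)²/7.2 + (8−8.16)²/8.16
   = 0.186 + 0.063 + 5.927 + 5.412 + 0.006 + 0.003
Sum = 11.60

11.60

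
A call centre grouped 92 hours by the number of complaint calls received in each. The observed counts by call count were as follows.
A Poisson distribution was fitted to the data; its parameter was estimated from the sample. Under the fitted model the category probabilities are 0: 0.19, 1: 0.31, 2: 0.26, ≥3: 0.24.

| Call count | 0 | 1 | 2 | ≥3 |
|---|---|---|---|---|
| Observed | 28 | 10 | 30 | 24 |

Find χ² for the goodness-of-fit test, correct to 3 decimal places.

Expected counts E_i = n·p_i: 92×0.19 = 17.48, 92×0.31 = 28.52, 92×0.26 = 23.92, 92×0.24 = 22.08.
χ² = (28−17.48)²/17.48 + (10−28.52)²/28.52 + (30−23.92)²/23.92 + (24−22.08)²/22.08
   = 6.3313 + 12.0263 + 1.5454 + 0.1670
Sum = 20.070

20.070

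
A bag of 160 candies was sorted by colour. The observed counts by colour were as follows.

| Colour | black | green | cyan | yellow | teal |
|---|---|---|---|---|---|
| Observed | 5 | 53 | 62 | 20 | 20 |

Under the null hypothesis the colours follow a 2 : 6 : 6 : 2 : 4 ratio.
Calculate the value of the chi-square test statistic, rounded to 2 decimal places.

Ratio total = 20. Expected counts: 160×2/20 = 16, 160×6/20 = 48, 160×6/20 = 48, 160×2/20 = 16, 160×4/20 = 32.
black: (5 − 16)²/16 = 121/16 = 7.563
green: (53 − 48)²/48 = 25/48 = 0.521
cyan: (62 − 48)²/48 = 196/48 = 4.083
yellow: (20 − 16)²/16 = 16/16 = 1.000
teal: (20 − 32)²/32 = 144/32 = 4.500
Sum = 17.67

17.67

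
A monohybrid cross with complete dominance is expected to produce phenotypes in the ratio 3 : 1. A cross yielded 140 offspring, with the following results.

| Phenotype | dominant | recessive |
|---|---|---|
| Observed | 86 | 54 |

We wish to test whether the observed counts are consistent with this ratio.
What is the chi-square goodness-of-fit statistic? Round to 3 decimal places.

13.752

Ratio total = 4. Expected counts: 140×3/4 = 105, 140×1/4 = 35.
χ² = (86−105)²/105 + (54−35)²/35
   = 3.4381 + 10.3143
Sum = 13.752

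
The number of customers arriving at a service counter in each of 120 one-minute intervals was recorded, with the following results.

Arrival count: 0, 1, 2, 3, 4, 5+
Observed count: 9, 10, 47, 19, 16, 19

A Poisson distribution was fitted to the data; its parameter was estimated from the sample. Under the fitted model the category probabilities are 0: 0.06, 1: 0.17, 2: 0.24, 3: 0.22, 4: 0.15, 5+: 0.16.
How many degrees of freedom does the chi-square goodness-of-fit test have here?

There are k = 6 categories and 1 parameter estimated from the data, so df = 6 − 1 − 1 = 4.

4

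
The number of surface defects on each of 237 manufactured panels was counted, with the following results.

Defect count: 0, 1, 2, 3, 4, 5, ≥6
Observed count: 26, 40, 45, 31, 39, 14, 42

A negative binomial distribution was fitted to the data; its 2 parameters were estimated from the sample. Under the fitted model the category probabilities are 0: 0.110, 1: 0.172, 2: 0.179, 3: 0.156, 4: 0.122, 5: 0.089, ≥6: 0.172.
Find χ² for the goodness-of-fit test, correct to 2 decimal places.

7.08

Expected counts E_i = n·p_i: 237×0.110 = 26.07, 237×0.172 = 40.764, 237×0.179 = 42.423, 237×0.156 = 36.972, 237×0.122 = 28.914, 237×0.089 = 21.093, 237×0.172 = 40.764.
0: (26 − 26.07)²/26.07 = 0.0049/26.07 = 0.000
1: (40 − 40.764)²/40.764 = 0.583696/40.764 = 0.014
2: (45 − 42.423)²/42.423 = 6.640929/42.423 = 0.157
3: (31 − 36.972)²/36.972 = 35.664784/36.972 = 0.965
4: (39 − 28.914)²/28.914 = 101.727396/28.914 = 3.518
5: (14 − 21.093)²/21.093 = 50.310649/21.093 = 2.385
≥6: (42 − 40.764)²/40.764 = 1.527696/40.764 = 0.037
Sum = 7.08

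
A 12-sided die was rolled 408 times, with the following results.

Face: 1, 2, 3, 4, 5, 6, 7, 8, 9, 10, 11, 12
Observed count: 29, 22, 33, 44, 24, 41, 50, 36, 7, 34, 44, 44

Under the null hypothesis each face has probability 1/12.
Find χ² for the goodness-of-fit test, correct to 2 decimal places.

Expected count for each of the 12 categories: 408/12 = 34.
χ² = (29−34)²/34 + (22−34)²/34 + (33−34)²/34 + (44−34)²/34 + (24−34)²/34 + (41−34)²/34 + (50−34)²/34 + (36−34)²/34 + (7−34)²/34 + (34−34)²/34 + (44−34)²/34 + (44−34)²/34
   = 0.735 + 4.235 + 0.029 + 2.941 + 2.941 + 1.441 + 7.529 + 0.118 + 21.441 + 0.000 + 2.941 + 2.941
Sum = 47.29

47.29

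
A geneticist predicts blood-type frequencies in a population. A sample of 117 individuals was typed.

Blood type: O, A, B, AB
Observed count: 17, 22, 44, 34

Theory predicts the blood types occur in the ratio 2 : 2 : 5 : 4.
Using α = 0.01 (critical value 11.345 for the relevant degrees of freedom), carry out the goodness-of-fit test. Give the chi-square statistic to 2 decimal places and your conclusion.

1.08; do not reject

Ratio total = 13. Expected counts: 117×2/13 = 18, 117×2/13 = 18, 117×5/13 = 45, 117×4/13 = 36.
cat         O        E   (O−E)²/E
O          17       18      0.056
A          22       18      0.889
B          44       45      0.022
AB         34       36      0.111
Sum = 1.08
df = 3. Since 1.08 < 11.345, we do not reject H₀.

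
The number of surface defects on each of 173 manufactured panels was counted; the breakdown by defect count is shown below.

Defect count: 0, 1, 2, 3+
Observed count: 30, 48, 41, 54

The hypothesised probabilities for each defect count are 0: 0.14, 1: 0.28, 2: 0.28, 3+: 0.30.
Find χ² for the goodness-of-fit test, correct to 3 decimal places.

Expected counts E_i = n·p_i: 173×0.14 = 24.22, 173×0.28 = 48.44, 173×0.28 = 48.44, 173×0.30 = 51.9.
cat         O        E   (O−E)²/E
0          30    24.22     1.3794
1          48    48.44     0.0040
2          41    48.44     1.1427
3+         54     51.9     0.0850
Sum = 2.611

2.611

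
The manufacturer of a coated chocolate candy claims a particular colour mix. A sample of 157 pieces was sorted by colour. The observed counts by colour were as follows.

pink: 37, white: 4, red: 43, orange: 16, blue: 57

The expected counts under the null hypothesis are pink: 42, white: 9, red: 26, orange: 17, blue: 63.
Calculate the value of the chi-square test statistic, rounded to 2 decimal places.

pink: (37 − 42)²/42 = 25/42 = 0.595
white: (4 − 9)²/9 = 25/9 = 2.778
red: (43 − 26)²/26 = 289/26 = 11.115
orange: (16 − 17)²/17 = 1/17 = 0.059
blue: (57 − 63)²/63 = 36/63 = 0.571
Sum = 15.12

15.12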